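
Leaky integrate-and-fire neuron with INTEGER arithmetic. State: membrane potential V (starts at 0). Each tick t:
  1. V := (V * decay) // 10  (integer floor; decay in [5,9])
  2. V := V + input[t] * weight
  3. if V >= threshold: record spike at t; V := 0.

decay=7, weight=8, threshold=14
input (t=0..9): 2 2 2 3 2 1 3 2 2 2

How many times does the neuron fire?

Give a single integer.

t=0: input=2 -> V=0 FIRE
t=1: input=2 -> V=0 FIRE
t=2: input=2 -> V=0 FIRE
t=3: input=3 -> V=0 FIRE
t=4: input=2 -> V=0 FIRE
t=5: input=1 -> V=8
t=6: input=3 -> V=0 FIRE
t=7: input=2 -> V=0 FIRE
t=8: input=2 -> V=0 FIRE
t=9: input=2 -> V=0 FIRE

Answer: 9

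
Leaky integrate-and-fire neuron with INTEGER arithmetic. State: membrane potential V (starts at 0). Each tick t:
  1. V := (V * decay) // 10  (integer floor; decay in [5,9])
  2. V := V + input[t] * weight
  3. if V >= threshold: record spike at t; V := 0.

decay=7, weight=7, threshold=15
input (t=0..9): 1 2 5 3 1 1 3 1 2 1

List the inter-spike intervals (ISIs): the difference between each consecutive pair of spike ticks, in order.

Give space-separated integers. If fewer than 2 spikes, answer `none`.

Answer: 1 1 3 2

Derivation:
t=0: input=1 -> V=7
t=1: input=2 -> V=0 FIRE
t=2: input=5 -> V=0 FIRE
t=3: input=3 -> V=0 FIRE
t=4: input=1 -> V=7
t=5: input=1 -> V=11
t=6: input=3 -> V=0 FIRE
t=7: input=1 -> V=7
t=8: input=2 -> V=0 FIRE
t=9: input=1 -> V=7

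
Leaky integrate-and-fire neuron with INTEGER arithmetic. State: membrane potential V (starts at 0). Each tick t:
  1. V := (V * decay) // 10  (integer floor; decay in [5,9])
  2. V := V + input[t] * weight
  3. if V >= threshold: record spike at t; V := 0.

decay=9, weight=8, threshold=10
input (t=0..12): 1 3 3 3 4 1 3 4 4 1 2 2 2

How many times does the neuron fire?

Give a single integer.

t=0: input=1 -> V=8
t=1: input=3 -> V=0 FIRE
t=2: input=3 -> V=0 FIRE
t=3: input=3 -> V=0 FIRE
t=4: input=4 -> V=0 FIRE
t=5: input=1 -> V=8
t=6: input=3 -> V=0 FIRE
t=7: input=4 -> V=0 FIRE
t=8: input=4 -> V=0 FIRE
t=9: input=1 -> V=8
t=10: input=2 -> V=0 FIRE
t=11: input=2 -> V=0 FIRE
t=12: input=2 -> V=0 FIRE

Answer: 10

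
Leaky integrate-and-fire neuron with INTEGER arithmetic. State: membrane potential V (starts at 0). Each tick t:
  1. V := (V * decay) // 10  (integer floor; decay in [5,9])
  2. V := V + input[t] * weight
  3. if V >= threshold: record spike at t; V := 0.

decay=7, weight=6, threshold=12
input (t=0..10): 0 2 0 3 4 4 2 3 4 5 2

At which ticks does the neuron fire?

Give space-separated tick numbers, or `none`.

t=0: input=0 -> V=0
t=1: input=2 -> V=0 FIRE
t=2: input=0 -> V=0
t=3: input=3 -> V=0 FIRE
t=4: input=4 -> V=0 FIRE
t=5: input=4 -> V=0 FIRE
t=6: input=2 -> V=0 FIRE
t=7: input=3 -> V=0 FIRE
t=8: input=4 -> V=0 FIRE
t=9: input=5 -> V=0 FIRE
t=10: input=2 -> V=0 FIRE

Answer: 1 3 4 5 6 7 8 9 10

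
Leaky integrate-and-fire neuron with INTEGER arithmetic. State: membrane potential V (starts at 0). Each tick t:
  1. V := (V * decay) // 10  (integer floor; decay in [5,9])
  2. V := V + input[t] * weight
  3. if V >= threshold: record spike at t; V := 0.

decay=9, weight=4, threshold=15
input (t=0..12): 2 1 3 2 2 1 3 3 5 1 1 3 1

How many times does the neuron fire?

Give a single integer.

Answer: 5

Derivation:
t=0: input=2 -> V=8
t=1: input=1 -> V=11
t=2: input=3 -> V=0 FIRE
t=3: input=2 -> V=8
t=4: input=2 -> V=0 FIRE
t=5: input=1 -> V=4
t=6: input=3 -> V=0 FIRE
t=7: input=3 -> V=12
t=8: input=5 -> V=0 FIRE
t=9: input=1 -> V=4
t=10: input=1 -> V=7
t=11: input=3 -> V=0 FIRE
t=12: input=1 -> V=4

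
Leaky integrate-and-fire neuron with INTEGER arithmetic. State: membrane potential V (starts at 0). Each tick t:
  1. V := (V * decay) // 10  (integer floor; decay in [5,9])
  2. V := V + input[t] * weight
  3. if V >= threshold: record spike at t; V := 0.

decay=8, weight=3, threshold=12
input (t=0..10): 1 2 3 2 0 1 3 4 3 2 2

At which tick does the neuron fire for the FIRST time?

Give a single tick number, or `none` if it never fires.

t=0: input=1 -> V=3
t=1: input=2 -> V=8
t=2: input=3 -> V=0 FIRE
t=3: input=2 -> V=6
t=4: input=0 -> V=4
t=5: input=1 -> V=6
t=6: input=3 -> V=0 FIRE
t=7: input=4 -> V=0 FIRE
t=8: input=3 -> V=9
t=9: input=2 -> V=0 FIRE
t=10: input=2 -> V=6

Answer: 2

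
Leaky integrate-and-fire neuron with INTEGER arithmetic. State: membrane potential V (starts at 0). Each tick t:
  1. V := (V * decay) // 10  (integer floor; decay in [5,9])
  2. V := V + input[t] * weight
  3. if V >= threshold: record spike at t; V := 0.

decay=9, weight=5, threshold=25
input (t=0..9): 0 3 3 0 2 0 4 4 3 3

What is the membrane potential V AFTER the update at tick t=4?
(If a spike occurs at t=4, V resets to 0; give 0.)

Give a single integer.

Answer: 10

Derivation:
t=0: input=0 -> V=0
t=1: input=3 -> V=15
t=2: input=3 -> V=0 FIRE
t=3: input=0 -> V=0
t=4: input=2 -> V=10
t=5: input=0 -> V=9
t=6: input=4 -> V=0 FIRE
t=7: input=4 -> V=20
t=8: input=3 -> V=0 FIRE
t=9: input=3 -> V=15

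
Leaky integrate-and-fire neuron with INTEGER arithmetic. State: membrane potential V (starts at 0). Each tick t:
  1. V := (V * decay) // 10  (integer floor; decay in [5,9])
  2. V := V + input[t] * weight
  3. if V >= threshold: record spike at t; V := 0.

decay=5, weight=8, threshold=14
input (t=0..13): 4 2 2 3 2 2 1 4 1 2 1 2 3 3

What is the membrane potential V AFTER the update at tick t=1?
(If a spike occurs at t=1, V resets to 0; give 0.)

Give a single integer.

Answer: 0

Derivation:
t=0: input=4 -> V=0 FIRE
t=1: input=2 -> V=0 FIRE
t=2: input=2 -> V=0 FIRE
t=3: input=3 -> V=0 FIRE
t=4: input=2 -> V=0 FIRE
t=5: input=2 -> V=0 FIRE
t=6: input=1 -> V=8
t=7: input=4 -> V=0 FIRE
t=8: input=1 -> V=8
t=9: input=2 -> V=0 FIRE
t=10: input=1 -> V=8
t=11: input=2 -> V=0 FIRE
t=12: input=3 -> V=0 FIRE
t=13: input=3 -> V=0 FIRE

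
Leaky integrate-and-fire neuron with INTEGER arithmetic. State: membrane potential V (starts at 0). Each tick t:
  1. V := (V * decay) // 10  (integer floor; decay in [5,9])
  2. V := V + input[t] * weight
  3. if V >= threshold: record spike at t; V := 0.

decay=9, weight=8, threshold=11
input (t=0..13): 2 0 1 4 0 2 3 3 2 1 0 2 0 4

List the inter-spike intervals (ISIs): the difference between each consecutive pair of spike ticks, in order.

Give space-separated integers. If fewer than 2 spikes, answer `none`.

t=0: input=2 -> V=0 FIRE
t=1: input=0 -> V=0
t=2: input=1 -> V=8
t=3: input=4 -> V=0 FIRE
t=4: input=0 -> V=0
t=5: input=2 -> V=0 FIRE
t=6: input=3 -> V=0 FIRE
t=7: input=3 -> V=0 FIRE
t=8: input=2 -> V=0 FIRE
t=9: input=1 -> V=8
t=10: input=0 -> V=7
t=11: input=2 -> V=0 FIRE
t=12: input=0 -> V=0
t=13: input=4 -> V=0 FIRE

Answer: 3 2 1 1 1 3 2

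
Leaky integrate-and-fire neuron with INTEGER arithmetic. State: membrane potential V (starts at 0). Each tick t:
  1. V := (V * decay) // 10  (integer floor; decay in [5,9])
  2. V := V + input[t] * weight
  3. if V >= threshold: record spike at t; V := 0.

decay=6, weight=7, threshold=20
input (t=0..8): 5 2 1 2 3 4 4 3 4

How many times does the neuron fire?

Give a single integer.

t=0: input=5 -> V=0 FIRE
t=1: input=2 -> V=14
t=2: input=1 -> V=15
t=3: input=2 -> V=0 FIRE
t=4: input=3 -> V=0 FIRE
t=5: input=4 -> V=0 FIRE
t=6: input=4 -> V=0 FIRE
t=7: input=3 -> V=0 FIRE
t=8: input=4 -> V=0 FIRE

Answer: 7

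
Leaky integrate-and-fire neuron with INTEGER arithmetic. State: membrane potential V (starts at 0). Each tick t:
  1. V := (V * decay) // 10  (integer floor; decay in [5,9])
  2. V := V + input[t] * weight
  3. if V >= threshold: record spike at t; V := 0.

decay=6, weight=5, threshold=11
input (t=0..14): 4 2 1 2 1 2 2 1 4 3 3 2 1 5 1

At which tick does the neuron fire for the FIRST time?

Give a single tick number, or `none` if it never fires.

t=0: input=4 -> V=0 FIRE
t=1: input=2 -> V=10
t=2: input=1 -> V=0 FIRE
t=3: input=2 -> V=10
t=4: input=1 -> V=0 FIRE
t=5: input=2 -> V=10
t=6: input=2 -> V=0 FIRE
t=7: input=1 -> V=5
t=8: input=4 -> V=0 FIRE
t=9: input=3 -> V=0 FIRE
t=10: input=3 -> V=0 FIRE
t=11: input=2 -> V=10
t=12: input=1 -> V=0 FIRE
t=13: input=5 -> V=0 FIRE
t=14: input=1 -> V=5

Answer: 0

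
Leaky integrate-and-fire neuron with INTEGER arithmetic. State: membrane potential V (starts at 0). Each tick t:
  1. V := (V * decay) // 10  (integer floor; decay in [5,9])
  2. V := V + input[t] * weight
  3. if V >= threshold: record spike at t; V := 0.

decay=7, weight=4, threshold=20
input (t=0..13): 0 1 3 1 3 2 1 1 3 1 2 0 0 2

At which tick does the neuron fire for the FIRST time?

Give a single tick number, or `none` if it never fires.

Answer: 4

Derivation:
t=0: input=0 -> V=0
t=1: input=1 -> V=4
t=2: input=3 -> V=14
t=3: input=1 -> V=13
t=4: input=3 -> V=0 FIRE
t=5: input=2 -> V=8
t=6: input=1 -> V=9
t=7: input=1 -> V=10
t=8: input=3 -> V=19
t=9: input=1 -> V=17
t=10: input=2 -> V=19
t=11: input=0 -> V=13
t=12: input=0 -> V=9
t=13: input=2 -> V=14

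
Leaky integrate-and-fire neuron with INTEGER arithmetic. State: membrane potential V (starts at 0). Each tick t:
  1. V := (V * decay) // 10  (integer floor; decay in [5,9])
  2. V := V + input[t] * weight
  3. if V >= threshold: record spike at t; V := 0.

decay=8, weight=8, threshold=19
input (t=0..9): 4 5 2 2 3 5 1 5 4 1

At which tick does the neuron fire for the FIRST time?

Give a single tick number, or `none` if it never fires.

t=0: input=4 -> V=0 FIRE
t=1: input=5 -> V=0 FIRE
t=2: input=2 -> V=16
t=3: input=2 -> V=0 FIRE
t=4: input=3 -> V=0 FIRE
t=5: input=5 -> V=0 FIRE
t=6: input=1 -> V=8
t=7: input=5 -> V=0 FIRE
t=8: input=4 -> V=0 FIRE
t=9: input=1 -> V=8

Answer: 0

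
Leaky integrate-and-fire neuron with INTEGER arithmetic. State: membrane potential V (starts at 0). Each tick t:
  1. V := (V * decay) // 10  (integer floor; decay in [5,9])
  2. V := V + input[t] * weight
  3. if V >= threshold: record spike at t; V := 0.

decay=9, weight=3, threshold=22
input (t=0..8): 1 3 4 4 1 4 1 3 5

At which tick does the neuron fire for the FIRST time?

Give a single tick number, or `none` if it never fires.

t=0: input=1 -> V=3
t=1: input=3 -> V=11
t=2: input=4 -> V=21
t=3: input=4 -> V=0 FIRE
t=4: input=1 -> V=3
t=5: input=4 -> V=14
t=6: input=1 -> V=15
t=7: input=3 -> V=0 FIRE
t=8: input=5 -> V=15

Answer: 3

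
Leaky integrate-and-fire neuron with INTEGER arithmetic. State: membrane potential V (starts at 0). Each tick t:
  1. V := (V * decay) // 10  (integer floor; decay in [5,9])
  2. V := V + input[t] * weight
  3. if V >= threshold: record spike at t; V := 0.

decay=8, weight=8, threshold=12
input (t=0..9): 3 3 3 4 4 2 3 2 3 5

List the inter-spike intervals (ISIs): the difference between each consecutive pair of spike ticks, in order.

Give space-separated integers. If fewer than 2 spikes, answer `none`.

Answer: 1 1 1 1 1 1 1 1 1

Derivation:
t=0: input=3 -> V=0 FIRE
t=1: input=3 -> V=0 FIRE
t=2: input=3 -> V=0 FIRE
t=3: input=4 -> V=0 FIRE
t=4: input=4 -> V=0 FIRE
t=5: input=2 -> V=0 FIRE
t=6: input=3 -> V=0 FIRE
t=7: input=2 -> V=0 FIRE
t=8: input=3 -> V=0 FIRE
t=9: input=5 -> V=0 FIRE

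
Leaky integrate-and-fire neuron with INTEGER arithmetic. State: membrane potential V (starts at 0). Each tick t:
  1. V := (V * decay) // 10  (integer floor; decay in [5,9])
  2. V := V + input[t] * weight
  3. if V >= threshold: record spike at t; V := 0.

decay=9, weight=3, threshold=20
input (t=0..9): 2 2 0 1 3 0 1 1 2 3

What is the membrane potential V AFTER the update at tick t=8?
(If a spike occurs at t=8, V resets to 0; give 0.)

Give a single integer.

Answer: 0

Derivation:
t=0: input=2 -> V=6
t=1: input=2 -> V=11
t=2: input=0 -> V=9
t=3: input=1 -> V=11
t=4: input=3 -> V=18
t=5: input=0 -> V=16
t=6: input=1 -> V=17
t=7: input=1 -> V=18
t=8: input=2 -> V=0 FIRE
t=9: input=3 -> V=9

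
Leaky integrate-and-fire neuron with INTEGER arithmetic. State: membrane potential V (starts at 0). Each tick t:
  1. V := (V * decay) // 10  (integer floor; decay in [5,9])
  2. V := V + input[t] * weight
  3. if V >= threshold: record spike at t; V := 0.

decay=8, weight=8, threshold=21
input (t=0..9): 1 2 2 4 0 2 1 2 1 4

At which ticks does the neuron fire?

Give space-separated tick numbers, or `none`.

t=0: input=1 -> V=8
t=1: input=2 -> V=0 FIRE
t=2: input=2 -> V=16
t=3: input=4 -> V=0 FIRE
t=4: input=0 -> V=0
t=5: input=2 -> V=16
t=6: input=1 -> V=20
t=7: input=2 -> V=0 FIRE
t=8: input=1 -> V=8
t=9: input=4 -> V=0 FIRE

Answer: 1 3 7 9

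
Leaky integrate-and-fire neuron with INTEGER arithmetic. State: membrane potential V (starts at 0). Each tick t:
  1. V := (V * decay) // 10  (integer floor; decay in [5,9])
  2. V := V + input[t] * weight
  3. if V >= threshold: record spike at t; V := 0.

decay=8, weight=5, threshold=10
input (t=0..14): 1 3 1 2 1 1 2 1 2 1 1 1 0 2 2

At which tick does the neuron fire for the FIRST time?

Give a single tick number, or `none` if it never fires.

Answer: 1

Derivation:
t=0: input=1 -> V=5
t=1: input=3 -> V=0 FIRE
t=2: input=1 -> V=5
t=3: input=2 -> V=0 FIRE
t=4: input=1 -> V=5
t=5: input=1 -> V=9
t=6: input=2 -> V=0 FIRE
t=7: input=1 -> V=5
t=8: input=2 -> V=0 FIRE
t=9: input=1 -> V=5
t=10: input=1 -> V=9
t=11: input=1 -> V=0 FIRE
t=12: input=0 -> V=0
t=13: input=2 -> V=0 FIRE
t=14: input=2 -> V=0 FIRE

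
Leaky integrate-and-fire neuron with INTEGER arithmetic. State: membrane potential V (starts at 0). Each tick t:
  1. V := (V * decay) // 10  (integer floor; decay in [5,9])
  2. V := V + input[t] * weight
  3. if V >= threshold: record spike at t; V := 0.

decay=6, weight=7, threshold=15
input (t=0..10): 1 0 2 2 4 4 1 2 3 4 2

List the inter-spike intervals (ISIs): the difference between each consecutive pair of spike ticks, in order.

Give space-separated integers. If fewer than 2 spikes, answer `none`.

t=0: input=1 -> V=7
t=1: input=0 -> V=4
t=2: input=2 -> V=0 FIRE
t=3: input=2 -> V=14
t=4: input=4 -> V=0 FIRE
t=5: input=4 -> V=0 FIRE
t=6: input=1 -> V=7
t=7: input=2 -> V=0 FIRE
t=8: input=3 -> V=0 FIRE
t=9: input=4 -> V=0 FIRE
t=10: input=2 -> V=14

Answer: 2 1 2 1 1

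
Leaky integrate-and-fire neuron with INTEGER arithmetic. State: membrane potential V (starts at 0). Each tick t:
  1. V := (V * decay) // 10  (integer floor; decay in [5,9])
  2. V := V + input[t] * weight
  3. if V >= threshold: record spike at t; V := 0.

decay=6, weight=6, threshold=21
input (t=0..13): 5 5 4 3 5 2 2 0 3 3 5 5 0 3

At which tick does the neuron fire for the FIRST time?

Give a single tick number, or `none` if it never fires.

t=0: input=5 -> V=0 FIRE
t=1: input=5 -> V=0 FIRE
t=2: input=4 -> V=0 FIRE
t=3: input=3 -> V=18
t=4: input=5 -> V=0 FIRE
t=5: input=2 -> V=12
t=6: input=2 -> V=19
t=7: input=0 -> V=11
t=8: input=3 -> V=0 FIRE
t=9: input=3 -> V=18
t=10: input=5 -> V=0 FIRE
t=11: input=5 -> V=0 FIRE
t=12: input=0 -> V=0
t=13: input=3 -> V=18

Answer: 0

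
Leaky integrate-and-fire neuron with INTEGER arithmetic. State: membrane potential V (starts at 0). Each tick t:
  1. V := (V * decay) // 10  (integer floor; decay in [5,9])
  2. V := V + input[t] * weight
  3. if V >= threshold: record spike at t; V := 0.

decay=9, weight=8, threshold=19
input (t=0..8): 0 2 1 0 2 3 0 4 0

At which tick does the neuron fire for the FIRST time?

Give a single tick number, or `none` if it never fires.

Answer: 2

Derivation:
t=0: input=0 -> V=0
t=1: input=2 -> V=16
t=2: input=1 -> V=0 FIRE
t=3: input=0 -> V=0
t=4: input=2 -> V=16
t=5: input=3 -> V=0 FIRE
t=6: input=0 -> V=0
t=7: input=4 -> V=0 FIRE
t=8: input=0 -> V=0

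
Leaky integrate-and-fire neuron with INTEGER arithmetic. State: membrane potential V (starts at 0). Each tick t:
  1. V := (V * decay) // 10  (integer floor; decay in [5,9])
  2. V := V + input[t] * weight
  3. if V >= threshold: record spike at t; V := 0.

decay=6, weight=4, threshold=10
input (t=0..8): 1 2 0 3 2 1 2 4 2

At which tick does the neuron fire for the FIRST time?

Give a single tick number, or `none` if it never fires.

t=0: input=1 -> V=4
t=1: input=2 -> V=0 FIRE
t=2: input=0 -> V=0
t=3: input=3 -> V=0 FIRE
t=4: input=2 -> V=8
t=5: input=1 -> V=8
t=6: input=2 -> V=0 FIRE
t=7: input=4 -> V=0 FIRE
t=8: input=2 -> V=8

Answer: 1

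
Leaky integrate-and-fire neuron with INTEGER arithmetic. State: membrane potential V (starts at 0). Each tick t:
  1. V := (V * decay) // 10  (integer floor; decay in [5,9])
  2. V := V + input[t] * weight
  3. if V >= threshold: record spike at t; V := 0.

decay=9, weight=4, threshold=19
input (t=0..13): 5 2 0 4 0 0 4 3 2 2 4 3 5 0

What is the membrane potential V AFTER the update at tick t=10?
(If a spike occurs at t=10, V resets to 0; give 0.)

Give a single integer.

Answer: 0

Derivation:
t=0: input=5 -> V=0 FIRE
t=1: input=2 -> V=8
t=2: input=0 -> V=7
t=3: input=4 -> V=0 FIRE
t=4: input=0 -> V=0
t=5: input=0 -> V=0
t=6: input=4 -> V=16
t=7: input=3 -> V=0 FIRE
t=8: input=2 -> V=8
t=9: input=2 -> V=15
t=10: input=4 -> V=0 FIRE
t=11: input=3 -> V=12
t=12: input=5 -> V=0 FIRE
t=13: input=0 -> V=0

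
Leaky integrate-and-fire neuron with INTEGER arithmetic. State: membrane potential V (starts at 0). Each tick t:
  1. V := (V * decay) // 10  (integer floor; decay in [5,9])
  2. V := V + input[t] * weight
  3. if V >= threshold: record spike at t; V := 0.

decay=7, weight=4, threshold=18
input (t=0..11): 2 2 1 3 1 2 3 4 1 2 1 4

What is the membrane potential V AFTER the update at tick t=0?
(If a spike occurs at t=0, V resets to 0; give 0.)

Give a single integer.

Answer: 8

Derivation:
t=0: input=2 -> V=8
t=1: input=2 -> V=13
t=2: input=1 -> V=13
t=3: input=3 -> V=0 FIRE
t=4: input=1 -> V=4
t=5: input=2 -> V=10
t=6: input=3 -> V=0 FIRE
t=7: input=4 -> V=16
t=8: input=1 -> V=15
t=9: input=2 -> V=0 FIRE
t=10: input=1 -> V=4
t=11: input=4 -> V=0 FIRE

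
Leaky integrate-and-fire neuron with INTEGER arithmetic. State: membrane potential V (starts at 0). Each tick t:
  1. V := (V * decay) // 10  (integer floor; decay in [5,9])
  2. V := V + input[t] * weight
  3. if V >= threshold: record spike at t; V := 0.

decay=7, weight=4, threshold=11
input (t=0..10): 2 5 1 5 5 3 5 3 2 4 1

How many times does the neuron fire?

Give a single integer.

t=0: input=2 -> V=8
t=1: input=5 -> V=0 FIRE
t=2: input=1 -> V=4
t=3: input=5 -> V=0 FIRE
t=4: input=5 -> V=0 FIRE
t=5: input=3 -> V=0 FIRE
t=6: input=5 -> V=0 FIRE
t=7: input=3 -> V=0 FIRE
t=8: input=2 -> V=8
t=9: input=4 -> V=0 FIRE
t=10: input=1 -> V=4

Answer: 7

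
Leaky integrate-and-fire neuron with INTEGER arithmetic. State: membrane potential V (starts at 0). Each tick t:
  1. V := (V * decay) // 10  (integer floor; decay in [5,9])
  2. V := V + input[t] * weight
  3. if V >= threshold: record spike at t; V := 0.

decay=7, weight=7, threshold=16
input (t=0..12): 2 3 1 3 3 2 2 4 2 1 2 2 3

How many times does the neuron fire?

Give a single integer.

t=0: input=2 -> V=14
t=1: input=3 -> V=0 FIRE
t=2: input=1 -> V=7
t=3: input=3 -> V=0 FIRE
t=4: input=3 -> V=0 FIRE
t=5: input=2 -> V=14
t=6: input=2 -> V=0 FIRE
t=7: input=4 -> V=0 FIRE
t=8: input=2 -> V=14
t=9: input=1 -> V=0 FIRE
t=10: input=2 -> V=14
t=11: input=2 -> V=0 FIRE
t=12: input=3 -> V=0 FIRE

Answer: 8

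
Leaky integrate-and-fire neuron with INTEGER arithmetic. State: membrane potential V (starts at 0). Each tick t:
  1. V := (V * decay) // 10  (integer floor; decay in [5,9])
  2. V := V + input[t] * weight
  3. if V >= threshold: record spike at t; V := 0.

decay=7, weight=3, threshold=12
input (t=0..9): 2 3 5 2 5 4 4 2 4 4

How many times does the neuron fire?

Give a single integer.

t=0: input=2 -> V=6
t=1: input=3 -> V=0 FIRE
t=2: input=5 -> V=0 FIRE
t=3: input=2 -> V=6
t=4: input=5 -> V=0 FIRE
t=5: input=4 -> V=0 FIRE
t=6: input=4 -> V=0 FIRE
t=7: input=2 -> V=6
t=8: input=4 -> V=0 FIRE
t=9: input=4 -> V=0 FIRE

Answer: 7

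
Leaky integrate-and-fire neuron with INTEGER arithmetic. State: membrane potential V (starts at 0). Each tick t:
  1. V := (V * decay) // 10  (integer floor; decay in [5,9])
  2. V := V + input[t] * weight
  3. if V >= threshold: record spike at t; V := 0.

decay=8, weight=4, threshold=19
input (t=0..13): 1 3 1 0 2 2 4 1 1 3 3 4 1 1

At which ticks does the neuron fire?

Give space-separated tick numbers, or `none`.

t=0: input=1 -> V=4
t=1: input=3 -> V=15
t=2: input=1 -> V=16
t=3: input=0 -> V=12
t=4: input=2 -> V=17
t=5: input=2 -> V=0 FIRE
t=6: input=4 -> V=16
t=7: input=1 -> V=16
t=8: input=1 -> V=16
t=9: input=3 -> V=0 FIRE
t=10: input=3 -> V=12
t=11: input=4 -> V=0 FIRE
t=12: input=1 -> V=4
t=13: input=1 -> V=7

Answer: 5 9 11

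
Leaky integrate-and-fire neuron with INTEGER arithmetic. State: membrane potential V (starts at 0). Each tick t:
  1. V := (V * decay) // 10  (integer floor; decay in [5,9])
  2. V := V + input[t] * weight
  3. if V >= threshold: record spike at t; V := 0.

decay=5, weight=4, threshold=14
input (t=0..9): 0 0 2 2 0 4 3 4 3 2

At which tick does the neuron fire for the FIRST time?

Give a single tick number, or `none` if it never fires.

t=0: input=0 -> V=0
t=1: input=0 -> V=0
t=2: input=2 -> V=8
t=3: input=2 -> V=12
t=4: input=0 -> V=6
t=5: input=4 -> V=0 FIRE
t=6: input=3 -> V=12
t=7: input=4 -> V=0 FIRE
t=8: input=3 -> V=12
t=9: input=2 -> V=0 FIRE

Answer: 5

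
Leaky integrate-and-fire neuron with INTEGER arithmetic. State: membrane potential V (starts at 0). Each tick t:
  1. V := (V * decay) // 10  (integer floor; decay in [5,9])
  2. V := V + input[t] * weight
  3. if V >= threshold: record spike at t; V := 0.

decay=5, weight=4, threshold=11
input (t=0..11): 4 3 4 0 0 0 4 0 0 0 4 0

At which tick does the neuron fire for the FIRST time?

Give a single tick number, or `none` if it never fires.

Answer: 0

Derivation:
t=0: input=4 -> V=0 FIRE
t=1: input=3 -> V=0 FIRE
t=2: input=4 -> V=0 FIRE
t=3: input=0 -> V=0
t=4: input=0 -> V=0
t=5: input=0 -> V=0
t=6: input=4 -> V=0 FIRE
t=7: input=0 -> V=0
t=8: input=0 -> V=0
t=9: input=0 -> V=0
t=10: input=4 -> V=0 FIRE
t=11: input=0 -> V=0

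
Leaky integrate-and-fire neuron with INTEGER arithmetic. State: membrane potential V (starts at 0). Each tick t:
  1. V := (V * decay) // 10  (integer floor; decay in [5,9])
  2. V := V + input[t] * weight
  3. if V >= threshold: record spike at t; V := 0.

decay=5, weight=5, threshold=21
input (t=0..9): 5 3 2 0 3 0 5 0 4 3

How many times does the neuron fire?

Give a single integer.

Answer: 3

Derivation:
t=0: input=5 -> V=0 FIRE
t=1: input=3 -> V=15
t=2: input=2 -> V=17
t=3: input=0 -> V=8
t=4: input=3 -> V=19
t=5: input=0 -> V=9
t=6: input=5 -> V=0 FIRE
t=7: input=0 -> V=0
t=8: input=4 -> V=20
t=9: input=3 -> V=0 FIRE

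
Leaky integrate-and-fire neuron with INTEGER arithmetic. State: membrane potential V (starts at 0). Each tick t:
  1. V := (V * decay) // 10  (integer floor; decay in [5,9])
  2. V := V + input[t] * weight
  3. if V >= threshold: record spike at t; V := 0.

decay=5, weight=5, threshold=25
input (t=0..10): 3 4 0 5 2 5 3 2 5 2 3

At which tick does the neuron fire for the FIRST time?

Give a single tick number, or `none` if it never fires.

t=0: input=3 -> V=15
t=1: input=4 -> V=0 FIRE
t=2: input=0 -> V=0
t=3: input=5 -> V=0 FIRE
t=4: input=2 -> V=10
t=5: input=5 -> V=0 FIRE
t=6: input=3 -> V=15
t=7: input=2 -> V=17
t=8: input=5 -> V=0 FIRE
t=9: input=2 -> V=10
t=10: input=3 -> V=20

Answer: 1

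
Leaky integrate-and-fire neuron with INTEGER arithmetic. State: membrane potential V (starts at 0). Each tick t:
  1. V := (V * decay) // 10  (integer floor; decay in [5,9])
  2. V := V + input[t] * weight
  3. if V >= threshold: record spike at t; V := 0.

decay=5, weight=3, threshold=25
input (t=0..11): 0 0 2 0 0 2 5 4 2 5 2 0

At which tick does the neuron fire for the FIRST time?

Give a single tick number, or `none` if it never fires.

Answer: none

Derivation:
t=0: input=0 -> V=0
t=1: input=0 -> V=0
t=2: input=2 -> V=6
t=3: input=0 -> V=3
t=4: input=0 -> V=1
t=5: input=2 -> V=6
t=6: input=5 -> V=18
t=7: input=4 -> V=21
t=8: input=2 -> V=16
t=9: input=5 -> V=23
t=10: input=2 -> V=17
t=11: input=0 -> V=8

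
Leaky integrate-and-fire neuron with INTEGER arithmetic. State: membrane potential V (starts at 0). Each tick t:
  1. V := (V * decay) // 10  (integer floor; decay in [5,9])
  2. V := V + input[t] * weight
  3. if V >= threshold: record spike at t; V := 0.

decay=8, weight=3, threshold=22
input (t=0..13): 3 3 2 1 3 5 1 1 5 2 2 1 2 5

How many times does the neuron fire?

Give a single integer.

t=0: input=3 -> V=9
t=1: input=3 -> V=16
t=2: input=2 -> V=18
t=3: input=1 -> V=17
t=4: input=3 -> V=0 FIRE
t=5: input=5 -> V=15
t=6: input=1 -> V=15
t=7: input=1 -> V=15
t=8: input=5 -> V=0 FIRE
t=9: input=2 -> V=6
t=10: input=2 -> V=10
t=11: input=1 -> V=11
t=12: input=2 -> V=14
t=13: input=5 -> V=0 FIRE

Answer: 3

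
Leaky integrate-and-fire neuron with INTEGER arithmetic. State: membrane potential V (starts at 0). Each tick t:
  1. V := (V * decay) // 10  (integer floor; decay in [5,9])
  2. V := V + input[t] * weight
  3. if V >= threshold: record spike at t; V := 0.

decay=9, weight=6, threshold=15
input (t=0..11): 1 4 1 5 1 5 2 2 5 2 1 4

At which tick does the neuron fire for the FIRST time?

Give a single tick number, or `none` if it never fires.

t=0: input=1 -> V=6
t=1: input=4 -> V=0 FIRE
t=2: input=1 -> V=6
t=3: input=5 -> V=0 FIRE
t=4: input=1 -> V=6
t=5: input=5 -> V=0 FIRE
t=6: input=2 -> V=12
t=7: input=2 -> V=0 FIRE
t=8: input=5 -> V=0 FIRE
t=9: input=2 -> V=12
t=10: input=1 -> V=0 FIRE
t=11: input=4 -> V=0 FIRE

Answer: 1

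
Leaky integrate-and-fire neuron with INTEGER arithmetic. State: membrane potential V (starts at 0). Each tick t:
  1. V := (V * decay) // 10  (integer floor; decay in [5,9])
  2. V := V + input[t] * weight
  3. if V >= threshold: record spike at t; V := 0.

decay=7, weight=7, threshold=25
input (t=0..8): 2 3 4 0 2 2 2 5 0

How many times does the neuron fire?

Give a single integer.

t=0: input=2 -> V=14
t=1: input=3 -> V=0 FIRE
t=2: input=4 -> V=0 FIRE
t=3: input=0 -> V=0
t=4: input=2 -> V=14
t=5: input=2 -> V=23
t=6: input=2 -> V=0 FIRE
t=7: input=5 -> V=0 FIRE
t=8: input=0 -> V=0

Answer: 4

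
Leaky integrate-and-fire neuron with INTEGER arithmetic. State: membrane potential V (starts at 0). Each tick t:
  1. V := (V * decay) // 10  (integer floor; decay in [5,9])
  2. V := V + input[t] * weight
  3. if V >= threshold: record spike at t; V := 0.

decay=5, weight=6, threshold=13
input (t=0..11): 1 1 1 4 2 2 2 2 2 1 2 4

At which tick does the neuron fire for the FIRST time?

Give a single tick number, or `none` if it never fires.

Answer: 3

Derivation:
t=0: input=1 -> V=6
t=1: input=1 -> V=9
t=2: input=1 -> V=10
t=3: input=4 -> V=0 FIRE
t=4: input=2 -> V=12
t=5: input=2 -> V=0 FIRE
t=6: input=2 -> V=12
t=7: input=2 -> V=0 FIRE
t=8: input=2 -> V=12
t=9: input=1 -> V=12
t=10: input=2 -> V=0 FIRE
t=11: input=4 -> V=0 FIRE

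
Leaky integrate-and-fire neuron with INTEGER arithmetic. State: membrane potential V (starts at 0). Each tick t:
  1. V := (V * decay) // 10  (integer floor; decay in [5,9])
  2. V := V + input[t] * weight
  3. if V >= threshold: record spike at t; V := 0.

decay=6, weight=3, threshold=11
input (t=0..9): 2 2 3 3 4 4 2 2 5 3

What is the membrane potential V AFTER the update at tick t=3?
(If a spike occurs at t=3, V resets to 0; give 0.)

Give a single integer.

Answer: 9

Derivation:
t=0: input=2 -> V=6
t=1: input=2 -> V=9
t=2: input=3 -> V=0 FIRE
t=3: input=3 -> V=9
t=4: input=4 -> V=0 FIRE
t=5: input=4 -> V=0 FIRE
t=6: input=2 -> V=6
t=7: input=2 -> V=9
t=8: input=5 -> V=0 FIRE
t=9: input=3 -> V=9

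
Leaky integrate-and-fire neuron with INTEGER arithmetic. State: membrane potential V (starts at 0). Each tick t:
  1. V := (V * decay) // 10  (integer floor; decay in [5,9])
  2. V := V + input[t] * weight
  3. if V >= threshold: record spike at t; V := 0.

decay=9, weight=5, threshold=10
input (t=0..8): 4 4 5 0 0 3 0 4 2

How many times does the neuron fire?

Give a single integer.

t=0: input=4 -> V=0 FIRE
t=1: input=4 -> V=0 FIRE
t=2: input=5 -> V=0 FIRE
t=3: input=0 -> V=0
t=4: input=0 -> V=0
t=5: input=3 -> V=0 FIRE
t=6: input=0 -> V=0
t=7: input=4 -> V=0 FIRE
t=8: input=2 -> V=0 FIRE

Answer: 6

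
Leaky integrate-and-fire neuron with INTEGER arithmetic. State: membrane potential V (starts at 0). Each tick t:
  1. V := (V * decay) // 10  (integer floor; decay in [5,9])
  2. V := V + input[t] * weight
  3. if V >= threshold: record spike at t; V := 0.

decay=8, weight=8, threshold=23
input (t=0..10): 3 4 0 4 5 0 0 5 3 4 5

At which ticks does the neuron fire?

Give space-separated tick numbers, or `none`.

Answer: 0 1 3 4 7 8 9 10

Derivation:
t=0: input=3 -> V=0 FIRE
t=1: input=4 -> V=0 FIRE
t=2: input=0 -> V=0
t=3: input=4 -> V=0 FIRE
t=4: input=5 -> V=0 FIRE
t=5: input=0 -> V=0
t=6: input=0 -> V=0
t=7: input=5 -> V=0 FIRE
t=8: input=3 -> V=0 FIRE
t=9: input=4 -> V=0 FIRE
t=10: input=5 -> V=0 FIRE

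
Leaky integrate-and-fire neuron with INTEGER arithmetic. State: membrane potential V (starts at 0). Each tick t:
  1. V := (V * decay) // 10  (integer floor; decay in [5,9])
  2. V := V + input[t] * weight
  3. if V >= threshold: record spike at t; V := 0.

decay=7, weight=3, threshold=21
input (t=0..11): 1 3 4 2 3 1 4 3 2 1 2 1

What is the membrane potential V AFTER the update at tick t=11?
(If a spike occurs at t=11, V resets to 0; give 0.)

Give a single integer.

t=0: input=1 -> V=3
t=1: input=3 -> V=11
t=2: input=4 -> V=19
t=3: input=2 -> V=19
t=4: input=3 -> V=0 FIRE
t=5: input=1 -> V=3
t=6: input=4 -> V=14
t=7: input=3 -> V=18
t=8: input=2 -> V=18
t=9: input=1 -> V=15
t=10: input=2 -> V=16
t=11: input=1 -> V=14

Answer: 14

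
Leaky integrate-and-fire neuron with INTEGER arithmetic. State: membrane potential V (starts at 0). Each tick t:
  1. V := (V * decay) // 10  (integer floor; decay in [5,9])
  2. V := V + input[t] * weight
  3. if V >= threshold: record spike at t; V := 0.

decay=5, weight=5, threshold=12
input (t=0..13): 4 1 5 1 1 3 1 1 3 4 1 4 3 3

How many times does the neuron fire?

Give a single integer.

Answer: 8

Derivation:
t=0: input=4 -> V=0 FIRE
t=1: input=1 -> V=5
t=2: input=5 -> V=0 FIRE
t=3: input=1 -> V=5
t=4: input=1 -> V=7
t=5: input=3 -> V=0 FIRE
t=6: input=1 -> V=5
t=7: input=1 -> V=7
t=8: input=3 -> V=0 FIRE
t=9: input=4 -> V=0 FIRE
t=10: input=1 -> V=5
t=11: input=4 -> V=0 FIRE
t=12: input=3 -> V=0 FIRE
t=13: input=3 -> V=0 FIRE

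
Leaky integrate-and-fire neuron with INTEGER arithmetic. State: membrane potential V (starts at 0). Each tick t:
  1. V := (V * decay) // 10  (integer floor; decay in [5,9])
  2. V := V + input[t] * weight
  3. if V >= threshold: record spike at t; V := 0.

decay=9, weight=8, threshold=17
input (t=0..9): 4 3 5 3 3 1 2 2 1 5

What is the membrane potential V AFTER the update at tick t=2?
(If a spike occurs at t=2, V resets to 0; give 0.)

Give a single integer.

t=0: input=4 -> V=0 FIRE
t=1: input=3 -> V=0 FIRE
t=2: input=5 -> V=0 FIRE
t=3: input=3 -> V=0 FIRE
t=4: input=3 -> V=0 FIRE
t=5: input=1 -> V=8
t=6: input=2 -> V=0 FIRE
t=7: input=2 -> V=16
t=8: input=1 -> V=0 FIRE
t=9: input=5 -> V=0 FIRE

Answer: 0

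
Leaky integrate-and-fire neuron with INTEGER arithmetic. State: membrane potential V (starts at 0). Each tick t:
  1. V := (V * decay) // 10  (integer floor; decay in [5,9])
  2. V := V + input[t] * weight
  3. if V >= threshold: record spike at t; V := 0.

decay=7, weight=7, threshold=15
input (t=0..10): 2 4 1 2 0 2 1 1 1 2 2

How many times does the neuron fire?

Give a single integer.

Answer: 4

Derivation:
t=0: input=2 -> V=14
t=1: input=4 -> V=0 FIRE
t=2: input=1 -> V=7
t=3: input=2 -> V=0 FIRE
t=4: input=0 -> V=0
t=5: input=2 -> V=14
t=6: input=1 -> V=0 FIRE
t=7: input=1 -> V=7
t=8: input=1 -> V=11
t=9: input=2 -> V=0 FIRE
t=10: input=2 -> V=14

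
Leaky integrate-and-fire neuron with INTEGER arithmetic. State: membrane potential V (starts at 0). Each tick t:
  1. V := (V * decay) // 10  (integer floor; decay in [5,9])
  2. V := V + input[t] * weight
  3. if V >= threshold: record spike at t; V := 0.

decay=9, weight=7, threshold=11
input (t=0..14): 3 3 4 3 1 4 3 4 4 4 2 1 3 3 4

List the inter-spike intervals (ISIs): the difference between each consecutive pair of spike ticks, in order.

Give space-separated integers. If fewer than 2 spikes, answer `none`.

t=0: input=3 -> V=0 FIRE
t=1: input=3 -> V=0 FIRE
t=2: input=4 -> V=0 FIRE
t=3: input=3 -> V=0 FIRE
t=4: input=1 -> V=7
t=5: input=4 -> V=0 FIRE
t=6: input=3 -> V=0 FIRE
t=7: input=4 -> V=0 FIRE
t=8: input=4 -> V=0 FIRE
t=9: input=4 -> V=0 FIRE
t=10: input=2 -> V=0 FIRE
t=11: input=1 -> V=7
t=12: input=3 -> V=0 FIRE
t=13: input=3 -> V=0 FIRE
t=14: input=4 -> V=0 FIRE

Answer: 1 1 1 2 1 1 1 1 1 2 1 1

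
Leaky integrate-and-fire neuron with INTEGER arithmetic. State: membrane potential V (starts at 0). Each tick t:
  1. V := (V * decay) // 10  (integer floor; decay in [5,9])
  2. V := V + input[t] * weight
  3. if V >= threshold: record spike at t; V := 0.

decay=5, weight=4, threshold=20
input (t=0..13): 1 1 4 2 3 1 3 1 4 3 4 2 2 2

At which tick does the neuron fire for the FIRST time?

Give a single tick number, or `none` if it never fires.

t=0: input=1 -> V=4
t=1: input=1 -> V=6
t=2: input=4 -> V=19
t=3: input=2 -> V=17
t=4: input=3 -> V=0 FIRE
t=5: input=1 -> V=4
t=6: input=3 -> V=14
t=7: input=1 -> V=11
t=8: input=4 -> V=0 FIRE
t=9: input=3 -> V=12
t=10: input=4 -> V=0 FIRE
t=11: input=2 -> V=8
t=12: input=2 -> V=12
t=13: input=2 -> V=14

Answer: 4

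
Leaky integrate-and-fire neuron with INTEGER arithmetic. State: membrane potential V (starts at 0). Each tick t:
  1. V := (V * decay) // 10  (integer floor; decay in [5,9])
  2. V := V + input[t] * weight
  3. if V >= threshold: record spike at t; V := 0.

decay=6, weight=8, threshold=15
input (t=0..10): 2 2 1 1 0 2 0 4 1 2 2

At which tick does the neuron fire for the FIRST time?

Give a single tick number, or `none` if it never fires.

t=0: input=2 -> V=0 FIRE
t=1: input=2 -> V=0 FIRE
t=2: input=1 -> V=8
t=3: input=1 -> V=12
t=4: input=0 -> V=7
t=5: input=2 -> V=0 FIRE
t=6: input=0 -> V=0
t=7: input=4 -> V=0 FIRE
t=8: input=1 -> V=8
t=9: input=2 -> V=0 FIRE
t=10: input=2 -> V=0 FIRE

Answer: 0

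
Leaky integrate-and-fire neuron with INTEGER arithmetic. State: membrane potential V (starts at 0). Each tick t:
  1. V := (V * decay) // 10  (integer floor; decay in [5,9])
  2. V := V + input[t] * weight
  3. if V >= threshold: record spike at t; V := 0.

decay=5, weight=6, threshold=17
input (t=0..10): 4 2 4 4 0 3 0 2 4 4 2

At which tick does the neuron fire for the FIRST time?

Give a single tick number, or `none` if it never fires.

Answer: 0

Derivation:
t=0: input=4 -> V=0 FIRE
t=1: input=2 -> V=12
t=2: input=4 -> V=0 FIRE
t=3: input=4 -> V=0 FIRE
t=4: input=0 -> V=0
t=5: input=3 -> V=0 FIRE
t=6: input=0 -> V=0
t=7: input=2 -> V=12
t=8: input=4 -> V=0 FIRE
t=9: input=4 -> V=0 FIRE
t=10: input=2 -> V=12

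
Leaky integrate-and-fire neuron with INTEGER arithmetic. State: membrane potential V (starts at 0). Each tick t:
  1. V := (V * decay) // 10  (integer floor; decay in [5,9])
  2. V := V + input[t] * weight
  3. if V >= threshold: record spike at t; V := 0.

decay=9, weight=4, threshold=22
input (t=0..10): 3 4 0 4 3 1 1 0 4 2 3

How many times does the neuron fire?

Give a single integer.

t=0: input=3 -> V=12
t=1: input=4 -> V=0 FIRE
t=2: input=0 -> V=0
t=3: input=4 -> V=16
t=4: input=3 -> V=0 FIRE
t=5: input=1 -> V=4
t=6: input=1 -> V=7
t=7: input=0 -> V=6
t=8: input=4 -> V=21
t=9: input=2 -> V=0 FIRE
t=10: input=3 -> V=12

Answer: 3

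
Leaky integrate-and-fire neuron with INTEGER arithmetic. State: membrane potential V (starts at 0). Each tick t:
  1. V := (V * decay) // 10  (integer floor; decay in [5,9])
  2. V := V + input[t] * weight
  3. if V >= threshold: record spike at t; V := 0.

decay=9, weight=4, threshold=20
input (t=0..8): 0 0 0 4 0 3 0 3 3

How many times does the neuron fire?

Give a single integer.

Answer: 2

Derivation:
t=0: input=0 -> V=0
t=1: input=0 -> V=0
t=2: input=0 -> V=0
t=3: input=4 -> V=16
t=4: input=0 -> V=14
t=5: input=3 -> V=0 FIRE
t=6: input=0 -> V=0
t=7: input=3 -> V=12
t=8: input=3 -> V=0 FIRE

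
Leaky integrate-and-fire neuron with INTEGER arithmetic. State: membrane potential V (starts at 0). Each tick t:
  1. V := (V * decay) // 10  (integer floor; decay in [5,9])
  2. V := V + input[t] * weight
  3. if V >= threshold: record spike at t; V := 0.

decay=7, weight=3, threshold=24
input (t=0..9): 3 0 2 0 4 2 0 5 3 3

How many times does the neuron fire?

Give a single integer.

t=0: input=3 -> V=9
t=1: input=0 -> V=6
t=2: input=2 -> V=10
t=3: input=0 -> V=7
t=4: input=4 -> V=16
t=5: input=2 -> V=17
t=6: input=0 -> V=11
t=7: input=5 -> V=22
t=8: input=3 -> V=0 FIRE
t=9: input=3 -> V=9

Answer: 1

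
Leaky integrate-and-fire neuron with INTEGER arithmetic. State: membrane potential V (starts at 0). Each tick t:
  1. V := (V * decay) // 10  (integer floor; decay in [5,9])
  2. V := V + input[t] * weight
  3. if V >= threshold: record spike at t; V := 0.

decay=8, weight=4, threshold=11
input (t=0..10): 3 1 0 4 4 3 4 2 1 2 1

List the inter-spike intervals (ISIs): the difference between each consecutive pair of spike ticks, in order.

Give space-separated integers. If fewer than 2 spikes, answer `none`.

t=0: input=3 -> V=0 FIRE
t=1: input=1 -> V=4
t=2: input=0 -> V=3
t=3: input=4 -> V=0 FIRE
t=4: input=4 -> V=0 FIRE
t=5: input=3 -> V=0 FIRE
t=6: input=4 -> V=0 FIRE
t=7: input=2 -> V=8
t=8: input=1 -> V=10
t=9: input=2 -> V=0 FIRE
t=10: input=1 -> V=4

Answer: 3 1 1 1 3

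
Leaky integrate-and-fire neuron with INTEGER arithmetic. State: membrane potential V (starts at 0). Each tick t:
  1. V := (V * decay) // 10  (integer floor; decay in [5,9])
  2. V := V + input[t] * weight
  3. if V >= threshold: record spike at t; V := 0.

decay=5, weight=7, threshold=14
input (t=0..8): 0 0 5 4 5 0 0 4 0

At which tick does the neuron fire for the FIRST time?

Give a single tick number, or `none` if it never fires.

t=0: input=0 -> V=0
t=1: input=0 -> V=0
t=2: input=5 -> V=0 FIRE
t=3: input=4 -> V=0 FIRE
t=4: input=5 -> V=0 FIRE
t=5: input=0 -> V=0
t=6: input=0 -> V=0
t=7: input=4 -> V=0 FIRE
t=8: input=0 -> V=0

Answer: 2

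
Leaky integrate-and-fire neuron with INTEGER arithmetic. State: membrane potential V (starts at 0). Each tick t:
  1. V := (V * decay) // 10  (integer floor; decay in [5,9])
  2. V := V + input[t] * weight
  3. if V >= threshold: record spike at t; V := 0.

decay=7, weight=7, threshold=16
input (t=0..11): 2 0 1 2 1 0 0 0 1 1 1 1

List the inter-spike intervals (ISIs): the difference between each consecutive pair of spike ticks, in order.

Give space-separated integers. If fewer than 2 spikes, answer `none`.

t=0: input=2 -> V=14
t=1: input=0 -> V=9
t=2: input=1 -> V=13
t=3: input=2 -> V=0 FIRE
t=4: input=1 -> V=7
t=5: input=0 -> V=4
t=6: input=0 -> V=2
t=7: input=0 -> V=1
t=8: input=1 -> V=7
t=9: input=1 -> V=11
t=10: input=1 -> V=14
t=11: input=1 -> V=0 FIRE

Answer: 8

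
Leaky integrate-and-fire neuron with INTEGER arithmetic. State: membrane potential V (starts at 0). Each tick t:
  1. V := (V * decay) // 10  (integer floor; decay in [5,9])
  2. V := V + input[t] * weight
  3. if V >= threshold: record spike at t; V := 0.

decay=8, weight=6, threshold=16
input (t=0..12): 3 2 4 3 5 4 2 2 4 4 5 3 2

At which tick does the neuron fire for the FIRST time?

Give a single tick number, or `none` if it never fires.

Answer: 0

Derivation:
t=0: input=3 -> V=0 FIRE
t=1: input=2 -> V=12
t=2: input=4 -> V=0 FIRE
t=3: input=3 -> V=0 FIRE
t=4: input=5 -> V=0 FIRE
t=5: input=4 -> V=0 FIRE
t=6: input=2 -> V=12
t=7: input=2 -> V=0 FIRE
t=8: input=4 -> V=0 FIRE
t=9: input=4 -> V=0 FIRE
t=10: input=5 -> V=0 FIRE
t=11: input=3 -> V=0 FIRE
t=12: input=2 -> V=12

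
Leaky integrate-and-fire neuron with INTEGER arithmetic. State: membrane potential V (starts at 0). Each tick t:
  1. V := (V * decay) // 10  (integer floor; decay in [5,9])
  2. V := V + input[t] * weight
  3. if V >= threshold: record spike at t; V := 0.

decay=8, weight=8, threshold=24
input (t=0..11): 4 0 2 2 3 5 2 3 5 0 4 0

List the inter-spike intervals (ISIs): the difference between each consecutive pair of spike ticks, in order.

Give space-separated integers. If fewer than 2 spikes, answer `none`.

t=0: input=4 -> V=0 FIRE
t=1: input=0 -> V=0
t=2: input=2 -> V=16
t=3: input=2 -> V=0 FIRE
t=4: input=3 -> V=0 FIRE
t=5: input=5 -> V=0 FIRE
t=6: input=2 -> V=16
t=7: input=3 -> V=0 FIRE
t=8: input=5 -> V=0 FIRE
t=9: input=0 -> V=0
t=10: input=4 -> V=0 FIRE
t=11: input=0 -> V=0

Answer: 3 1 1 2 1 2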